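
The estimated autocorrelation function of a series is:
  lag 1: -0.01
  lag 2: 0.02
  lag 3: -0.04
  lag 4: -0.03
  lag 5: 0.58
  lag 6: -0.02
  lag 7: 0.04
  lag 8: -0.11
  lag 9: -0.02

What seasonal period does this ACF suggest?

5

The largest autocorrelation is r_5 = 0.58; the remaining lags stay at or below 0.04.
The dominant spike at lag 5 indicates a seasonal period of 5.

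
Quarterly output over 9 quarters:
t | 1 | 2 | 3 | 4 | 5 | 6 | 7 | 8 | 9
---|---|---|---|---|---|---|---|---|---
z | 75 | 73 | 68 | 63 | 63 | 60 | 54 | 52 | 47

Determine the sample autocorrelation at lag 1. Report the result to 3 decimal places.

Mean z̄ = (75 + 73 + 68 + 63 + 63 + 60 + 54 + 52 + 47)/9 = 61.6667
Numerator Σ_{t=1}^{8}(z_t−z̄)(z_{t+1}−z̄) = 459.5556
Denominator Σ(z_t−z̄)² = 720.0000
r_1 = 459.5556 / 720.0000 = 0.638

0.638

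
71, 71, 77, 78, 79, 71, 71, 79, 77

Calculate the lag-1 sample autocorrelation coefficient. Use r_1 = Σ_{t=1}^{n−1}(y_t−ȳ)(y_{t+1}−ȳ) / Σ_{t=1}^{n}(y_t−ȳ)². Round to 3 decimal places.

0.160

Mean ȳ = (71 + 71 + 77 + 78 + 79 + 71 + 71 + 79 + 77)/9 = 74.8889
Numerator Σ_{t=1}^{8}(y_t−ȳ)(y_{t+1}−ȳ) = 18.0988
Denominator Σ(y_t−ȳ)² = 112.8889
r_1 = 18.0988 / 112.8889 = 0.160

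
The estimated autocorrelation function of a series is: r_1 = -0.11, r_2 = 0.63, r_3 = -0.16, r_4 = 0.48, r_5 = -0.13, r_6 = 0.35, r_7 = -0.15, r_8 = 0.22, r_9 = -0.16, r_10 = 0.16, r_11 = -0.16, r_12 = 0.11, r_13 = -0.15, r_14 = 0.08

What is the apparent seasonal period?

2

The largest autocorrelation is r_2 = 0.63, with weaker echoes at lags 4 (0.48), 6 (0.35), 8 (0.22) and 10 (0.16); the remaining lags stay at or below 0.11.
The dominant spike at lag 2 indicates a seasonal period of 2.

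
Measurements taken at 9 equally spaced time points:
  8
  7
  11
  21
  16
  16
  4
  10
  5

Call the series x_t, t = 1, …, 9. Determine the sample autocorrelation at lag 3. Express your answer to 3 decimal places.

-0.586

Mean x̄ = (8 + 7 + 11 + 21 + 16 + 16 + 4 + 10 + 5)/9 = 10.8889
Σ(x_t−x̄)(x_{t+3}−x̄) = (-29.2099) + (-19.8765) + (0.5679) + (-69.6543) + (-4.5432) + (-30.0988) = -152.8148
Denominator Σ(x_t−x̄)² = 260.8889
r_3 = -152.8148 / 260.8889 = -0.586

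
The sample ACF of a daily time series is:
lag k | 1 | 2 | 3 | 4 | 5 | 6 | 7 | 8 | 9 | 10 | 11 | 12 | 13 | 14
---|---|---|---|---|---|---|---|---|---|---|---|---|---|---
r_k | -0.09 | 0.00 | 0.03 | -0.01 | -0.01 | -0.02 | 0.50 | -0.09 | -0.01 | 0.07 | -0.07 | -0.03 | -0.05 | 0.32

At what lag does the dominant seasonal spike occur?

The largest autocorrelation is r_7 = 0.50, with a weaker echo at lag 14 (0.32); the remaining lags stay at or below 0.07.
The dominant spike at lag 7 indicates a seasonal period of 7.

7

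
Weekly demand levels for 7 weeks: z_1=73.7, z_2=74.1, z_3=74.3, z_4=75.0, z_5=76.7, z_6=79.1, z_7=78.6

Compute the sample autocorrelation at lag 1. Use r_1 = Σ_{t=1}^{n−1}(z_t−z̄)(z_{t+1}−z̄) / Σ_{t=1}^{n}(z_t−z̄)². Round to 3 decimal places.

0.634

Mean z̄ = (73.7 + 74.1 + 74.3 + 75.0 + 76.7 + 79.1 + 78.6)/7 = 75.9286
Deviations from mean: -2.2286, -1.8286, -1.6286, -0.9286, 0.7714, 3.1714, 2.6714
Σ(z_t−z̄)(z_{t+1}−z̄) = (4.0751) + (2.9780) + (1.5122) + (-0.7163) + (2.4465) + (8.4722) = 18.7678
Denominator Σ(z_t−z̄)² = 29.6143
r_1 = 18.7678 / 29.6143 = 0.634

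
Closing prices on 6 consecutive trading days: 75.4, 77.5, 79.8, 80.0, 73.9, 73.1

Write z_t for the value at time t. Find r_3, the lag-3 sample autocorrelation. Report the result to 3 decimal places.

Mean z̄ = (75.4 + 77.5 + 79.8 + 80.0 + 73.9 + 73.1)/6 = 76.6167
Deviations from mean: -1.2167, 0.8833, 3.1833, 3.3833, -2.7167, -3.5167
Σ(z_t−z̄)(z_{t+3}−z̄) = (-4.1164) + (-2.3997) + (-11.1947) = -17.7108
Denominator Σ(z_t−z̄)² = 43.5883
r_3 = -17.7108 / 43.5883 = -0.406

-0.406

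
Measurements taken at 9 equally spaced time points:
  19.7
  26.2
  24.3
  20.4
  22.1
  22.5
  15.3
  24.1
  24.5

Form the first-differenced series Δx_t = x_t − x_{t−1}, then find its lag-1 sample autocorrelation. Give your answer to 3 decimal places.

-0.381

First differences Δx: 6.5, -1.9, -3.9, 1.7, 0.4, -7.2, 8.8, 0.4
Mean of differences = 0.6000
Numerator Σ(Δx_t−Δx̄)(Δx_{t+1}−Δx̄) = -72.7100
Denominator Σ(Δx_t−Δx̄)² = 190.6800
r_1(Δx) = -72.7100 / 190.6800 = -0.381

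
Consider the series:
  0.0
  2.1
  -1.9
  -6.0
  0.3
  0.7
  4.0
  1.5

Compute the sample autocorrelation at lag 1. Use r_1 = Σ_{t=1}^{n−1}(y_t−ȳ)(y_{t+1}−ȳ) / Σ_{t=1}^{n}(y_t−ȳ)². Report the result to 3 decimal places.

0.234

Mean ȳ = (0.0 + 2.1 − 1.9 − 6.0 + 0.3 + 0.7 + 4.0 + 1.5)/8 = 0.0875
Σ(y_t−ȳ)(y_{t+1}−ȳ) = (-0.1761) + (-3.9998) + (12.0989) + (-1.2936) + (0.1302) + (2.3964) + (5.5264) = 14.6823
Denominator Σ(y_t−ȳ)² = 62.7888
r_1 = 14.6823 / 62.7888 = 0.234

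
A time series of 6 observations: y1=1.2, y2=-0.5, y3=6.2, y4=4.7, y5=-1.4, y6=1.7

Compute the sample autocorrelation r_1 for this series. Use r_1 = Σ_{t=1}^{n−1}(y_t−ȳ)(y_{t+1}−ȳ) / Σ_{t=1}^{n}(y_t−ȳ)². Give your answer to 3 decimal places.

-0.122

Mean ȳ = (1.2 − 0.5 + 6.2 + 4.7 − 1.4 + 1.7)/6 = 1.9833
Deviations from mean: -0.7833, -2.4833, 4.2167, 2.7167, -3.3833, -0.2833
Σ(y_t−ȳ)(y_{t+1}−ȳ) = (1.9453) + (-10.4714) + (11.4553) + (-9.1914) + (0.9586) = -5.3036
Denominator Σ(y_t−ȳ)² = 43.4683
r_1 = -5.3036 / 43.4683 = -0.122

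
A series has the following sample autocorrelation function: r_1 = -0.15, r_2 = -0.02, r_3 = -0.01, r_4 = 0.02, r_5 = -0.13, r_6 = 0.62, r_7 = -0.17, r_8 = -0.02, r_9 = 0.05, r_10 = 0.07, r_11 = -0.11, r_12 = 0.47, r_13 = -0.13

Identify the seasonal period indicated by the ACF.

6

The largest autocorrelation is r_6 = 0.62, with a weaker echo at lag 12 (0.47); the remaining lags stay at or below 0.07.
The dominant spike at lag 6 indicates a seasonal period of 6.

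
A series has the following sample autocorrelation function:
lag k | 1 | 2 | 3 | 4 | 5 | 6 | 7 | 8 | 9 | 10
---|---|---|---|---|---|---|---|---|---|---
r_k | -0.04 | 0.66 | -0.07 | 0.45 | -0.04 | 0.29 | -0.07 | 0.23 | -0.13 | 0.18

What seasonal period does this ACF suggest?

2

The largest autocorrelation is r_2 = 0.66, with weaker echoes at lags 4 (0.45), 6 (0.29), 8 (0.23) and 10 (0.18); the remaining lags stay at or below -0.04.
The dominant spike at lag 2 indicates a seasonal period of 2.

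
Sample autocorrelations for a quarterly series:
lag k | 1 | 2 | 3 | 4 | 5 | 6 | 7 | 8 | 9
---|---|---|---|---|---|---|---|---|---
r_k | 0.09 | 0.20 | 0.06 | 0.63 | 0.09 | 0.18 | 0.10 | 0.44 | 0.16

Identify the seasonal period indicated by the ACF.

4

The largest autocorrelation is r_4 = 0.63, with a weaker echo at lag 8 (0.44); the remaining lags stay at or below 0.20.
The dominant spike at lag 4 indicates a seasonal period of 4.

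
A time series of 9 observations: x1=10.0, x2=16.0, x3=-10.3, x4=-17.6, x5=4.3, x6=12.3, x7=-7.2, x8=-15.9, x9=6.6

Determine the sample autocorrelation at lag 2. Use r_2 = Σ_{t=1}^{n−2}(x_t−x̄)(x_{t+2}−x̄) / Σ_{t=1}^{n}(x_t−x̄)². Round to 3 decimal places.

-0.716

Mean x̄ = (10.0 + 16.0 − 10.3 − 17.6 + 4.3 + 12.3 − 7.2 − 15.9 + 6.6)/9 = -0.2000
Σ(x_t−x̄)(x_{t+2}−x̄) = (-103.0200) + (-281.8800) + (-45.4500) + (-217.5000) + (-31.5000) + (-196.2500) + (-47.6000) = -923.2000
Denominator Σ(x_t−x̄)² = 1289.4800
r_2 = -923.2000 / 1289.4800 = -0.716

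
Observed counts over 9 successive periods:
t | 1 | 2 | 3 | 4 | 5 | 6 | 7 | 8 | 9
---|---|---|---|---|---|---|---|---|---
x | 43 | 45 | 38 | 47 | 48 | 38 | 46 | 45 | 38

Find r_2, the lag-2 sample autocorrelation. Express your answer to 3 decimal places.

Mean x̄ = (43 + 45 + 38 + 47 + 48 + 38 + 46 + 45 + 38)/9 = 43.1111
Numerator Σ_{t=1}^{7}(x_t−x̄)(x_{t+2}−x̄) = -47.2469
Denominator Σ(x_t−x̄)² = 132.8889
r_2 = -47.2469 / 132.8889 = -0.356

-0.356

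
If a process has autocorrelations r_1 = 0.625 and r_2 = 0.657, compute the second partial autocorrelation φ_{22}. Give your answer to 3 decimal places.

φ_{22} = (r_2 − r_1²) / (1 − r_1²)
r_1² = (0.625)² = 0.390625
Numerator = 0.657 − 0.3906 = 0.2664; denominator = 1 − 0.3906 = 0.6094
φ_{22} = 0.2664 / 0.6094 = 0.437

0.437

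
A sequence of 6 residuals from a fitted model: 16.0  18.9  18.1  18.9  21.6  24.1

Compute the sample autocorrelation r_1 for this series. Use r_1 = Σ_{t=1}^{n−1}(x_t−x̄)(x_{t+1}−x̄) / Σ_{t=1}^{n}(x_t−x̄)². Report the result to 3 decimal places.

Mean x̄ = (16.0 + 18.9 + 18.1 + 18.9 + 21.6 + 24.1)/6 = 19.6000
Σ(x_t−x̄)(x_{t+1}−x̄) = (2.5200) + (1.0500) + (1.0500) + (-1.4000) + (9.0000) = 12.2200
Denominator Σ(x_t−x̄)² = 40.4400
r_1 = 12.2200 / 40.4400 = 0.302

0.302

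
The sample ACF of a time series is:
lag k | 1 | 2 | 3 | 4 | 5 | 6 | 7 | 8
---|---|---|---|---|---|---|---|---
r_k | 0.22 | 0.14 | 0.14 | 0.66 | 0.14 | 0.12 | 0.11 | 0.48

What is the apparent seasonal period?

4

The largest autocorrelation is r_4 = 0.66, with a weaker echo at lag 8 (0.48); the remaining lags stay at or below 0.22. The elevated value at lag 1 (0.22), dropping to 0.14 at lag 2, reflects decaying short-term dependence rather than seasonality.
The dominant spike at lag 4 indicates a seasonal period of 4.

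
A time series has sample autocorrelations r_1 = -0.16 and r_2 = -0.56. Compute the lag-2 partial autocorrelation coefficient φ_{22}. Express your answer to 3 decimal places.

-0.601

φ_{22} = (r_2 − r_1²) / (1 − r_1²)
r_1² = (-0.16)² = 0.0256
Numerator = -0.56 − 0.0256 = -0.5856; denominator = 1 − 0.0256 = 0.9744
φ_{22} = -0.5856 / 0.9744 = -0.601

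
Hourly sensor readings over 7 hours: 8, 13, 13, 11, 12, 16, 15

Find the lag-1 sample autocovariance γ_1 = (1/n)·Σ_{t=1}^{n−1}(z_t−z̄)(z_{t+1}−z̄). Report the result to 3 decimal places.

0.688

Mean z̄ = (8 + 13 + 13 + 11 + 12 + 16 + 15)/7 = 12.5714
Σ_{t=1}^{6}(z_t−z̄)(z_{t+1}−z̄) = 4.8163
γ_1 = 4.8163 / 7 = 0.688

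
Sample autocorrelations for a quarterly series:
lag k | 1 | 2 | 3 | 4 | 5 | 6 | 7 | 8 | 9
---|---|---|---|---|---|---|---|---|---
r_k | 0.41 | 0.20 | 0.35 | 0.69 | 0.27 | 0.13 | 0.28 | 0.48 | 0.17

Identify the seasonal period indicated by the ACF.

The largest autocorrelation is r_4 = 0.69, with a weaker echo at lag 8 (0.48); the remaining lags stay at or below 0.41. The elevated value at lag 1 (0.41), dropping to 0.20 at lag 2, reflects decaying short-term dependence rather than seasonality.
The dominant spike at lag 4 indicates a seasonal period of 4.

4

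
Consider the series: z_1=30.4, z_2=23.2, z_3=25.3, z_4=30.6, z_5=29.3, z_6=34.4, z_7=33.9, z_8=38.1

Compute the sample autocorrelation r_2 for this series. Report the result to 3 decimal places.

0.194

Mean z̄ = (30.4 + 23.2 + 25.3 + 30.6 + 29.3 + 34.4 + 33.9 + 38.1)/8 = 30.6500
Numerator Σ_{t=1}^{6}(z_t−z̄)(z_{t+2}−z̄) = 32.2950
Denominator Σ(z_t−z̄)² = 166.1400
r_2 = 32.2950 / 166.1400 = 0.194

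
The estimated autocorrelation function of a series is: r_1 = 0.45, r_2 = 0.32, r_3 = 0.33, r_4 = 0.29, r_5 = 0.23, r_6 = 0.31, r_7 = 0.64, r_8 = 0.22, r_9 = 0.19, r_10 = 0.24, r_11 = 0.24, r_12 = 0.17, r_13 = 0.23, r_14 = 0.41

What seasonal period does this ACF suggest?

7

The largest autocorrelation is r_7 = 0.64; the remaining lags stay at or below 0.45. The elevated value at lag 1 (0.45), dropping to 0.32 at lag 2, reflects decaying short-term dependence rather than seasonality.
The dominant spike at lag 7 indicates a seasonal period of 7.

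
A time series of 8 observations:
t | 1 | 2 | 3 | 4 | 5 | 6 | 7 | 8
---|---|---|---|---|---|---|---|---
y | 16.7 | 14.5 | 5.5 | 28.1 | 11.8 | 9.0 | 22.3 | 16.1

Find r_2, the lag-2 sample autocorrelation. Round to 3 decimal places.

Mean ȳ = (16.7 + 14.5 + 5.5 + 28.1 + 11.8 + 9.0 + 22.3 + 16.1)/8 = 15.5000
Numerator Σ_{t=1}^{6}(y_t−ȳ)(y_{t+2}−ȳ) = -98.5600
Denominator Σ(y_t−ȳ)² = 363.7400
r_2 = -98.5600 / 363.7400 = -0.271

-0.271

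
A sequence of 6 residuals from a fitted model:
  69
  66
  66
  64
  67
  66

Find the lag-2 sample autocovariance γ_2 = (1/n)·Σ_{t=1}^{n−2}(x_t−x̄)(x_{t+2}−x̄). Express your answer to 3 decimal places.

Mean x̄ = (69 + 66 + 66 + 64 + 67 + 66)/6 = 66.3333
Deviations: 2.6667, -0.3333, -0.3333, -2.3333, 0.6667, -0.3333
Σ_{t=1}^{4}(x_t−x̄)(x_{t+2}−x̄) = 0.4444
γ_2 = 0.4444 / 6 = 0.074

0.074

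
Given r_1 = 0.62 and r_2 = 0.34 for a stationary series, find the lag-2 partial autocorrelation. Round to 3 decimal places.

φ_{22} = (r_2 − r_1²) / (1 − r_1²)
r_1² = (0.62)² = 0.3844
Numerator = 0.34 − 0.3844 = -0.0444; denominator = 1 − 0.3844 = 0.6156
φ_{22} = -0.0444 / 0.6156 = -0.072

-0.072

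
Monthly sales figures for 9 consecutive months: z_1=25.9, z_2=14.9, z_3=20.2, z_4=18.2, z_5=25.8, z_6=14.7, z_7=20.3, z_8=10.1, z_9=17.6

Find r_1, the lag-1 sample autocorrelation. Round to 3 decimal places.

-0.361

Mean z̄ = (25.9 + 14.9 + 20.2 + 18.2 + 25.8 + 14.7 + 20.3 + 10.1 + 17.6)/9 = 18.6333
Numerator Σ_{t=1}^{8}(z_t−z̄)(z_{t+1}−z̄) = -76.9111
Denominator Σ(z_t−z̄)² = 212.8800
r_1 = -76.9111 / 212.8800 = -0.361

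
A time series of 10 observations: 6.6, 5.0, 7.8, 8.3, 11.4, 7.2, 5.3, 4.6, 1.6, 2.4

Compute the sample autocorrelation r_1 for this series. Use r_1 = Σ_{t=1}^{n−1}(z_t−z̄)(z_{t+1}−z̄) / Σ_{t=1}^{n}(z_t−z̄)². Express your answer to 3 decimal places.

Mean z̄ = (6.6 + 5.0 + 7.8 + 8.3 + 11.4 + 7.2 + 5.3 + 4.6 + 1.6 + 2.4)/10 = 6.0200
Numerator Σ_{t=1}^{9}(z_t−z̄)(z_{t+1}−z̄) = 42.7156
Denominator Σ(z_t−z̄)² = 75.2560
r_1 = 42.7156 / 75.2560 = 0.568

0.568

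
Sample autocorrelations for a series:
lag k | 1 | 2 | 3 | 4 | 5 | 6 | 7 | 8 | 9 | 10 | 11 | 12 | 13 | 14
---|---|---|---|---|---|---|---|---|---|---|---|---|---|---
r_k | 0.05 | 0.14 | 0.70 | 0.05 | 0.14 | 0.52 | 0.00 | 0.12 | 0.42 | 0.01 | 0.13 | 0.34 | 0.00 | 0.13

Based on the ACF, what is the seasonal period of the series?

3

The largest autocorrelation is r_3 = 0.70, with weaker echoes at lags 6 (0.52), 9 (0.42) and 12 (0.34); the remaining lags stay at or below 0.14.
The dominant spike at lag 3 indicates a seasonal period of 3.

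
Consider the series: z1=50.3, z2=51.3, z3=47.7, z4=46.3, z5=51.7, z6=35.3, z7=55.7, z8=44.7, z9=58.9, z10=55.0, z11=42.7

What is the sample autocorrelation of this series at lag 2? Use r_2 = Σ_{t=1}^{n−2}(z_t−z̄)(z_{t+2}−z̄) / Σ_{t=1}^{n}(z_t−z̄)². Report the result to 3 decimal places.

0.181

Mean z̄ = (50.3 + 51.3 + 47.7 + 46.3 + 51.7 + 35.3 + 55.7 + 44.7 + 58.9 + 55.0 + 42.7)/11 = 49.0545
Numerator Σ_{t=1}^{9}(z_t−z̄)(z_{t+2}−z̄) = 80.8813
Denominator Σ(z_t−z̄)² = 447.9873
r_2 = 80.8813 / 447.9873 = 0.181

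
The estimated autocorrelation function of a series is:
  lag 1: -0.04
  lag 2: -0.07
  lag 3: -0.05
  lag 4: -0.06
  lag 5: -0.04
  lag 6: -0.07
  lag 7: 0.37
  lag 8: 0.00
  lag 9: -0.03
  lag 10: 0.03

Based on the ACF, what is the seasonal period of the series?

7

The largest autocorrelation is r_7 = 0.37; the remaining lags stay at or below 0.03.
The dominant spike at lag 7 indicates a seasonal period of 7.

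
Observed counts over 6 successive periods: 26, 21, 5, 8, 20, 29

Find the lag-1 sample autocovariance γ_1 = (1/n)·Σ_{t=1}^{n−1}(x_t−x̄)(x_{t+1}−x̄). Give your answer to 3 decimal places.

19.995

Mean x̄ = (26 + 21 + 5 + 8 + 20 + 29)/6 = 18.1667
Σ_{t=1}^{5}(x_t−x̄)(x_{t+1}−x̄) = 119.9722
γ_1 = 119.9722 / 6 = 19.995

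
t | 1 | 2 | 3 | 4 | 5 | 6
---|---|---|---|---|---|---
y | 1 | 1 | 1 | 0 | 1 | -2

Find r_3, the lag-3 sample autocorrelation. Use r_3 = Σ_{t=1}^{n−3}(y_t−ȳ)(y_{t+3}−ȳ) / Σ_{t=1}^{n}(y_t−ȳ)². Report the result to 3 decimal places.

-0.182

Mean ȳ = (1 + 1 + 1 + 0 + 1 − 2)/6 = 0.3333
Deviations from mean: 0.6667, 0.6667, 0.6667, -0.3333, 0.6667, -2.3333
Σ(y_t−ȳ)(y_{t+3}−ȳ) = (-0.2222) + (0.4444) + (-1.5556) = -1.3333
Denominator Σ(y_t−ȳ)² = 7.3333
r_3 = -1.3333 / 7.3333 = -0.182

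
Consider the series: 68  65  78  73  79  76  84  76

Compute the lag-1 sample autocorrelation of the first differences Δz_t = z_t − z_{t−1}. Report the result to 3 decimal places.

First differences Δz: -3, 13, -5, 6, -3, 8, -8
Mean of differences = 1.1429
Numerator Σ(Δz_t−Δz̄)(Δz_{t+1}−Δz̄) = -263.0204
Denominator Σ(Δz_t−Δz̄)² = 366.8571
r_1(Δz) = -263.0204 / 366.8571 = -0.717

-0.717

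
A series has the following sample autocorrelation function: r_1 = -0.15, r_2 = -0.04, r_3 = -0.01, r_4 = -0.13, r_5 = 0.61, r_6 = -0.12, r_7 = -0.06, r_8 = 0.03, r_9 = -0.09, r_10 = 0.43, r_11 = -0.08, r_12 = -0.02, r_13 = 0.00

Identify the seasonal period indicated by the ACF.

5

The largest autocorrelation is r_5 = 0.61, with a weaker echo at lag 10 (0.43); the remaining lags stay at or below 0.03.
The dominant spike at lag 5 indicates a seasonal period of 5.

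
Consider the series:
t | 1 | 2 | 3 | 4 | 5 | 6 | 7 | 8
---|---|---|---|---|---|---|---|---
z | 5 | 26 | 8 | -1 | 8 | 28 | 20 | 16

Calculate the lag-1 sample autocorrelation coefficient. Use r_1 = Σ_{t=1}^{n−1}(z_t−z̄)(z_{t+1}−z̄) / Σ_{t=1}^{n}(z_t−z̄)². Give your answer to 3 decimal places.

Mean z̄ = (5 + 26 + 8 − 1 + 8 + 28 + 20 + 16)/8 = 13.7500
Deviations from mean: -8.7500, 12.2500, -5.7500, -14.7500, -5.7500, 14.2500, 6.2500, 2.2500
Σ(z_t−z̄)(z_{t+1}−z̄) = (-107.1875) + (-70.4375) + (84.8125) + (84.8125) + (-81.9375) + (89.0625) + (14.0625) = 13.1875
Denominator Σ(z_t−z̄)² = 757.5000
r_1 = 13.1875 / 757.5000 = 0.017

0.017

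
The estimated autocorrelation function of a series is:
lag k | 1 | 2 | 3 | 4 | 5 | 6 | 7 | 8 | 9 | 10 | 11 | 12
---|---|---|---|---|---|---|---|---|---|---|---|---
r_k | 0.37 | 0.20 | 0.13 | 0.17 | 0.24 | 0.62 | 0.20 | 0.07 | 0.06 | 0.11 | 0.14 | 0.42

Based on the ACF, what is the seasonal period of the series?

6

The largest autocorrelation is r_6 = 0.62, with a weaker echo at lag 12 (0.42); the remaining lags stay at or below 0.37. The elevated value at lag 1 (0.37), dropping to 0.20 at lag 2, reflects decaying short-term dependence rather than seasonality.
The dominant spike at lag 6 indicates a seasonal period of 6.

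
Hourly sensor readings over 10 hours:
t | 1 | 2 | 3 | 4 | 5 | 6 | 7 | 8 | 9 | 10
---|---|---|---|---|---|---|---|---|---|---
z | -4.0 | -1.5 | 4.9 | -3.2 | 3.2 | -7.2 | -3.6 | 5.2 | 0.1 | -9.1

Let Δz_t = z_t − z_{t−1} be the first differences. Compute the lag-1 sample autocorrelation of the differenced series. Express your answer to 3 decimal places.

-0.342

First differences Δz: 2.5, 6.4, -8.1, 6.4, -10.4, 3.6, 8.8, -5.1, -9.2
Mean of differences = -0.5667
Numerator Σ(Δz_t−Δz̄)(Δz_{t+1}−Δz̄) = -157.3744
Denominator Σ(Δz_t−Δz̄)² = 460.1000
r_1(Δz) = -157.3744 / 460.1000 = -0.342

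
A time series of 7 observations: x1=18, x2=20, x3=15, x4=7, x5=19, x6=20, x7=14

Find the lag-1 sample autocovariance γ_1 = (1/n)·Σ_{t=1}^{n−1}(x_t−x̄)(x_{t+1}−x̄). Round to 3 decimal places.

Mean x̄ = (18 + 20 + 15 + 7 + 19 + 20 + 14)/7 = 16.1429
Σ_{t=1}^{6}(x_t−x̄)(x_{t+1}−x̄) = -10.1633
γ_1 = -10.1633 / 7 = -1.452

-1.452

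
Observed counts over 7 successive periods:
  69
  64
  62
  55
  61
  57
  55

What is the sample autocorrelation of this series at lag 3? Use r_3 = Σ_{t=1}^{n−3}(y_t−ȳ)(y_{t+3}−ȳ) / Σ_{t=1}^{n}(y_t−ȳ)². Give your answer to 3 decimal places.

Mean ȳ = (69 + 64 + 62 + 55 + 61 + 57 + 55)/7 = 60.4286
Deviations from mean: 8.5714, 3.5714, 1.5714, -5.4286, 0.5714, -3.4286, -5.4286
Numerator Σ_{t=1}^{4}(y_t−ȳ)(y_{t+3}−ȳ) = -20.4082
Denominator Σ(y_t−ȳ)² = 159.7143
r_3 = -20.4082 / 159.7143 = -0.128

-0.128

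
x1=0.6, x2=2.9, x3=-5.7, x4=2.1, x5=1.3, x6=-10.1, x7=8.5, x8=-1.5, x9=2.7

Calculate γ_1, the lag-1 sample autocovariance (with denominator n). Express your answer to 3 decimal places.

Mean x̄ = (0.6 + 2.9 − 5.7 + 2.1 + 1.3 − 10.1 + 8.5 − 1.5 + 2.7)/9 = 0.0889
Σ_{t=1}^{8}(x_t−x̄)(x_{t+1}−x̄) = -139.5957
γ_1 = -139.5957 / 9 = -15.511

-15.511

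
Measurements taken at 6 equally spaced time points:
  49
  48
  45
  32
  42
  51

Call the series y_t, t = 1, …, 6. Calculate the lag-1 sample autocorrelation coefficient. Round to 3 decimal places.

Mean ȳ = (49 + 48 + 45 + 32 + 42 + 51)/6 = 44.5000
Numerator Σ_{t=1}^{5}(y_t−ȳ)(y_{t+1}−ȳ) = 26.2500
Denominator Σ(y_t−ȳ)² = 237.5000
r_1 = 26.2500 / 237.5000 = 0.111

0.111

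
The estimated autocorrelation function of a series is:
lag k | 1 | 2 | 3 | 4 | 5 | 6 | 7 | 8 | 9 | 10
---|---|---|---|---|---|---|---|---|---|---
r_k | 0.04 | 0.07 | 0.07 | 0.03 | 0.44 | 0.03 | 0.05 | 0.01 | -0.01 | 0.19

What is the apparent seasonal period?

5

The largest autocorrelation is r_5 = 0.44, with a weaker echo at lag 10 (0.19); the remaining lags stay at or below 0.07.
The dominant spike at lag 5 indicates a seasonal period of 5.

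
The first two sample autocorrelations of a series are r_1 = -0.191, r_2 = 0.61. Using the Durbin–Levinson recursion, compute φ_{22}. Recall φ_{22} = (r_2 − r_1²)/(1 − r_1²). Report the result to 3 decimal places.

φ_{22} = (r_2 − r_1²) / (1 − r_1²)
r_1² = (-0.191)² = 0.036481
Numerator = 0.61 − 0.0365 = 0.5735; denominator = 1 − 0.0365 = 0.9635
φ_{22} = 0.5735 / 0.9635 = 0.595

0.595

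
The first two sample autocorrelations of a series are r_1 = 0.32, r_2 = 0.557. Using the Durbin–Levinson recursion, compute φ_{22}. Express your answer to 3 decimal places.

0.506

φ_{22} = (r_2 − r_1²) / (1 − r_1²)
r_1² = (0.32)² = 0.1024
Numerator = 0.557 − 0.1024 = 0.4546; denominator = 1 − 0.1024 = 0.8976
φ_{22} = 0.4546 / 0.8976 = 0.506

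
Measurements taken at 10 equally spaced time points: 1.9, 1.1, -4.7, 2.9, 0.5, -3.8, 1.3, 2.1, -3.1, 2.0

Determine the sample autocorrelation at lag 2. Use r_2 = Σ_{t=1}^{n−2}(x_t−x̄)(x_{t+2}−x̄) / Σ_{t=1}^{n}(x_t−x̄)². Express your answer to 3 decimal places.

Mean x̄ = (1.9 + 1.1 − 4.7 + 2.9 + 0.5 − 3.8 + 1.3 + 2.1 − 3.1 + 2.0)/10 = 0.0200
Numerator Σ_{t=1}^{8}(x_t−x̄)(x_{t+2}−x̄) = -26.2368
Denominator Σ(x_t−x̄)² = 69.7160
r_2 = -26.2368 / 69.7160 = -0.376

-0.376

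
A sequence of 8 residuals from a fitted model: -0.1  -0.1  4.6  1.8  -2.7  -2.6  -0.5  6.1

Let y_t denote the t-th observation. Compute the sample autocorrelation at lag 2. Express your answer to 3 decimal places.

Mean ȳ = (-0.1 − 0.1 + 4.6 + 1.8 − 2.7 − 2.6 − 0.5 + 6.1)/8 = 0.8125
Deviations from mean: -0.9125, -0.9125, 3.7875, 0.9875, -3.5125, -3.4125, -1.3125, 5.2875
Σ(y_t−ȳ)(y_{t+2}−ȳ) = (-3.4561) + (-0.9011) + (-13.3036) + (-3.3698) + (4.6102) + (-18.0436) = -34.4641
Denominator Σ(y_t−ȳ)² = 70.6488
r_2 = -34.4641 / 70.6488 = -0.488

-0.488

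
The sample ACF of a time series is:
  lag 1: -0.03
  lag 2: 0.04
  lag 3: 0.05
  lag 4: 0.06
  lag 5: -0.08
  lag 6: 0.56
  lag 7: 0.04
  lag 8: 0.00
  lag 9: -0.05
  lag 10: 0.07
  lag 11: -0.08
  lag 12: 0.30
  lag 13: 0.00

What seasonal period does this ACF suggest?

The largest autocorrelation is r_6 = 0.56, with a weaker echo at lag 12 (0.30); the remaining lags stay at or below 0.07.
The dominant spike at lag 6 indicates a seasonal period of 6.

6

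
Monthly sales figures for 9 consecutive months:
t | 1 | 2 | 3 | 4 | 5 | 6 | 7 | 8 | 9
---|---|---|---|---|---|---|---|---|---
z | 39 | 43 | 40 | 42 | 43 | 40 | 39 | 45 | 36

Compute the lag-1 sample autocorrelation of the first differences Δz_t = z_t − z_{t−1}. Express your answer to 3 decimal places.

First differences Δz: 4, -3, 2, 1, -3, -1, 6, -9
Mean of differences = -0.3750
Numerator Σ(Δz_t−Δz̄)(Δz_{t+1}−Δz̄) = -75.3906
Denominator Σ(Δz_t−Δz̄)² = 155.8750
r_1(Δz) = -75.3906 / 155.8750 = -0.484

-0.484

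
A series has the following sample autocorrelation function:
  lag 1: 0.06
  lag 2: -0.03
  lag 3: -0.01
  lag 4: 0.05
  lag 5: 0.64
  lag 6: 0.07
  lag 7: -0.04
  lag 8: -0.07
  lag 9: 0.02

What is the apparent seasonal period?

The largest autocorrelation is r_5 = 0.64; the remaining lags stay at or below 0.07.
The dominant spike at lag 5 indicates a seasonal period of 5.

5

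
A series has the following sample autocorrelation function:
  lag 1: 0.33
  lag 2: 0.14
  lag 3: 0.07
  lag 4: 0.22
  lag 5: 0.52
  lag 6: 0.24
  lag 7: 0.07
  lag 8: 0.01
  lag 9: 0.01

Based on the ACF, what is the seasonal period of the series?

5

The largest autocorrelation is r_5 = 0.52; the remaining lags stay at or below 0.33. The elevated value at lag 1 (0.33), dropping to 0.14 at lag 2, reflects decaying short-term dependence rather than seasonality.
The dominant spike at lag 5 indicates a seasonal period of 5.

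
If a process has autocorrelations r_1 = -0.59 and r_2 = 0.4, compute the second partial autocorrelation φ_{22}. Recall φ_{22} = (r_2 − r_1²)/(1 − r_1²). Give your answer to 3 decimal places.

0.080

φ_{22} = (r_2 − r_1²) / (1 − r_1²)
r_1² = (-0.59)² = 0.3481
Numerator = 0.4 − 0.3481 = 0.0519; denominator = 1 − 0.3481 = 0.6519
φ_{22} = 0.0519 / 0.6519 = 0.080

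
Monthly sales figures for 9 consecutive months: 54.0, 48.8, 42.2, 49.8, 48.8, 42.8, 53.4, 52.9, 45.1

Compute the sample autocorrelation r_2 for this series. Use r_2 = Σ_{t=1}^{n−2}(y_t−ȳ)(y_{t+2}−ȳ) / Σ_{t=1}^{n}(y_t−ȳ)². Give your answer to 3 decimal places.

-0.522

Mean ȳ = (54.0 + 48.8 + 42.2 + 49.8 + 48.8 + 42.8 + 53.4 + 52.9 + 45.1)/9 = 48.6444
Numerator Σ_{t=1}^{7}(y_t−ȳ)(y_{t+2}−ȳ) = -83.0773
Denominator Σ(y_t−ȳ)² = 159.0422
r_2 = -83.0773 / 159.0422 = -0.522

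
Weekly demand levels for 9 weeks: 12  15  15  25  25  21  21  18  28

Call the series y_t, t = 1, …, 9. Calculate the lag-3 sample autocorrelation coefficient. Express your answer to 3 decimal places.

Mean ȳ = (12 + 15 + 15 + 25 + 25 + 21 + 21 + 18 + 28)/9 = 20.0000
Numerator Σ_{t=1}^{6}(y_t−ȳ)(y_{t+3}−ȳ) = -67.0000
Denominator Σ(y_t−ȳ)² = 234.0000
r_3 = -67.0000 / 234.0000 = -0.286

-0.286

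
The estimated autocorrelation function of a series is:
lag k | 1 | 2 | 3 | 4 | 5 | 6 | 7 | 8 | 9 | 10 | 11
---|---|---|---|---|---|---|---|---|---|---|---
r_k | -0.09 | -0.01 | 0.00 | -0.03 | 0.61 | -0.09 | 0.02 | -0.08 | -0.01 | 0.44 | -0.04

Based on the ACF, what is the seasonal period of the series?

5

The largest autocorrelation is r_5 = 0.61, with a weaker echo at lag 10 (0.44); the remaining lags stay at or below 0.02.
The dominant spike at lag 5 indicates a seasonal period of 5.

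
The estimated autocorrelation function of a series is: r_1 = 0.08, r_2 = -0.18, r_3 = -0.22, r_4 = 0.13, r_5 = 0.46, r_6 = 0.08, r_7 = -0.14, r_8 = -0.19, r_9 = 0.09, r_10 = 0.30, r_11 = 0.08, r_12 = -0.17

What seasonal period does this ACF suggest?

The largest autocorrelation is r_5 = 0.46, with a weaker echo at lag 10 (0.30); the remaining lags stay at or below 0.13.
The dominant spike at lag 5 indicates a seasonal period of 5.

5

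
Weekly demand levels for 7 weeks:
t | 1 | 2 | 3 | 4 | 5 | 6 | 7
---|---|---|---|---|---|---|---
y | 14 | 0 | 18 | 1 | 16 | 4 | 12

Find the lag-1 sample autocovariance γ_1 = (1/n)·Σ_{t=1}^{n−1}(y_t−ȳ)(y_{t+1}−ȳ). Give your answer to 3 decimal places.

-43.195

Mean ȳ = (14 + 0 + 18 + 1 + 16 + 4 + 12)/7 = 9.2857
Deviations: 4.7143, -9.2857, 8.7143, -8.2857, 6.7143, -5.2857, 2.7143
Σ_{t=1}^{6}(y_t−ȳ)(y_{t+1}−ȳ) = -302.3673
γ_1 = -302.3673 / 7 = -43.195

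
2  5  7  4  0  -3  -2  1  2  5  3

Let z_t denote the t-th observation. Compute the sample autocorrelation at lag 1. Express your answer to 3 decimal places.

Mean z̄ = (2 + 5 + 7 + 4 + 0 − 3 − 2 + 1 + 2 + 5 + 3)/11 = 2.1818
Numerator Σ_{t=1}^{10}(z_t−z̄)(z_{t+1}−z̄) = 57.7851
Denominator Σ(z_t−z̄)² = 93.6364
r_1 = 57.7851 / 93.6364 = 0.617

0.617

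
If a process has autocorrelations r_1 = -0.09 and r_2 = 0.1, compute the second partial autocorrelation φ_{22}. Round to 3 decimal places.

φ_{22} = (r_2 − r_1²) / (1 − r_1²)
r_1² = (-0.09)² = 0.0081
Numerator = 0.1 − 0.0081 = 0.0919; denominator = 1 − 0.0081 = 0.9919
φ_{22} = 0.0919 / 0.9919 = 0.093

0.093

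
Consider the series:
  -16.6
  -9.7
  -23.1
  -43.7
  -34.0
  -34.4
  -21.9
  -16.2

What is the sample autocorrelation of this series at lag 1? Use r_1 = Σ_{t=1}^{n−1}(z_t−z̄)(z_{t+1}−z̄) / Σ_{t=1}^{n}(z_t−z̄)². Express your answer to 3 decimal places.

Mean z̄ = (-16.6 − 9.7 − 23.1 − 43.7 − 34.0 − 34.4 − 21.9 − 16.2)/8 = -24.9500
Deviations from mean: 8.3500, 15.2500, 1.8500, -18.7500, -9.0500, -9.4500, 3.0500, 8.7500
Numerator Σ_{t=1}^{7}(z_t−z̄)(z_{t+1}−z̄) = 373.9375
Denominator Σ(z_t−z̄)² = 914.3400
r_1 = 373.9375 / 914.3400 = 0.409

0.409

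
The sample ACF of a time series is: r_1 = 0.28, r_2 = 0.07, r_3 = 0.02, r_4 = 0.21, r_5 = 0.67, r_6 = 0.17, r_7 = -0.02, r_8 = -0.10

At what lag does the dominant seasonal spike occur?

The largest autocorrelation is r_5 = 0.67; the remaining lags stay at or below 0.28. The elevated value at lag 1 (0.28), dropping to 0.07 at lag 2, reflects decaying short-term dependence rather than seasonality.
The dominant spike at lag 5 indicates a seasonal period of 5.

5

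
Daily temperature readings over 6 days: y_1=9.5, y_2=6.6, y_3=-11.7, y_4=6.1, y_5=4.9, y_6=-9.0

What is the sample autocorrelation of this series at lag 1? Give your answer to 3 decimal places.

Mean ȳ = (9.5 + 6.6 − 11.7 + 6.1 + 4.9 − 9.0)/6 = 1.0667
Deviations from mean: 8.4333, 5.5333, -12.7667, 5.0333, 3.8333, -10.0667
Numerator Σ_{t=1}^{5}(y_t−ȳ)(y_{t+1}−ȳ) = -107.5311
Denominator Σ(y_t−ȳ)² = 406.0933
r_1 = -107.5311 / 406.0933 = -0.265

-0.265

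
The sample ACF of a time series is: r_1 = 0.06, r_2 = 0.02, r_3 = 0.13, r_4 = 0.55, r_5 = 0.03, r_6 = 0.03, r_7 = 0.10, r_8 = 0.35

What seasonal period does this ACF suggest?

4

The largest autocorrelation is r_4 = 0.55, with a weaker echo at lag 8 (0.35); the remaining lags stay at or below 0.13.
The dominant spike at lag 4 indicates a seasonal period of 4.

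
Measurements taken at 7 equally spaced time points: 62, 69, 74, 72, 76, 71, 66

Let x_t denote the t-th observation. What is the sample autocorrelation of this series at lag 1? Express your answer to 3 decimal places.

0.188

Mean x̄ = (62 + 69 + 74 + 72 + 76 + 71 + 66)/7 = 70.0000
Σ(x_t−x̄)(x_{t+1}−x̄) = (8.0000) + (-4.0000) + (8.0000) + (12.0000) + (6.0000) + (-4.0000) = 26.0000
Denominator Σ(x_t−x̄)² = 138.0000
r_1 = 26.0000 / 138.0000 = 0.188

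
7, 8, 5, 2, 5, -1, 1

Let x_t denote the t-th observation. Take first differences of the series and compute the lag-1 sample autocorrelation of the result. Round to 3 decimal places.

-0.694

First differences Δx: 1, -3, -3, 3, -6, 2
Mean of differences = -1.0000
Numerator Σ(Δx_t−Δx̄)(Δx_{t+1}−Δx̄) = -43.0000
Denominator Σ(Δx_t−Δx̄)² = 62.0000
r_1(Δx) = -43.0000 / 62.0000 = -0.694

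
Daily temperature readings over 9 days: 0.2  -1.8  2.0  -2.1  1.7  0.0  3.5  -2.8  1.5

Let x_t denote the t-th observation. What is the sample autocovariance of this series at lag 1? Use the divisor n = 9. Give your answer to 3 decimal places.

-2.879

Mean x̄ = (0.2 − 1.8 + 2.0 − 2.1 + 1.7 + 0.0 + 3.5 − 2.8 + 1.5)/9 = 0.2444
Σ_{t=1}^{8}(x_t−x̄)(x_{t+1}−x̄) = -25.9120
γ_1 = -25.9120 / 9 = -2.879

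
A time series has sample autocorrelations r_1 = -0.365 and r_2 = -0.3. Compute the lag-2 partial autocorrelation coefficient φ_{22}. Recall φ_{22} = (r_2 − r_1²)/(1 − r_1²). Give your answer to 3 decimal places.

-0.500

φ_{22} = (r_2 − r_1²) / (1 − r_1²)
r_1² = (-0.365)² = 0.133225
Numerator = -0.3 − 0.1332 = -0.4332; denominator = 1 − 0.1332 = 0.8668
φ_{22} = -0.4332 / 0.8668 = -0.500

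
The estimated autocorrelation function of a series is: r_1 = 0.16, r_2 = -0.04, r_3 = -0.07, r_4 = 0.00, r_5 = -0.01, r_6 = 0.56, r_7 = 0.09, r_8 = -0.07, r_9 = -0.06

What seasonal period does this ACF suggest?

The largest autocorrelation is r_6 = 0.56; the remaining lags stay at or below 0.16.
The dominant spike at lag 6 indicates a seasonal period of 6.

6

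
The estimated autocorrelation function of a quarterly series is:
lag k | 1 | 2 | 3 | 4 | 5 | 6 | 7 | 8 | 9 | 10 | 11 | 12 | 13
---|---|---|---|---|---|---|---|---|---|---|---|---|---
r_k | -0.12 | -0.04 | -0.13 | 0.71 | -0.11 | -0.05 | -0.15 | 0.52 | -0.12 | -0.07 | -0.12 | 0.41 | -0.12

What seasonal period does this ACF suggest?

The largest autocorrelation is r_4 = 0.71, with weaker echoes at lags 8 (0.52) and 12 (0.41); the remaining lags stay at or below -0.04.
The dominant spike at lag 4 indicates a seasonal period of 4.

4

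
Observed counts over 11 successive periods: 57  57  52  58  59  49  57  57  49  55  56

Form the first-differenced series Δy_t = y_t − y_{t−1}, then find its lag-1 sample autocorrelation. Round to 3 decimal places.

First differences Δy: 0, -5, 6, 1, -10, 8, 0, -8, 6, 1
Mean of differences = -0.1000
Numerator Σ(Δy_t−Δȳ)(Δy_{t+1}−Δȳ) = -156.2100
Denominator Σ(Δy_t−Δȳ)² = 326.9000
r_1(Δy) = -156.2100 / 326.9000 = -0.478

-0.478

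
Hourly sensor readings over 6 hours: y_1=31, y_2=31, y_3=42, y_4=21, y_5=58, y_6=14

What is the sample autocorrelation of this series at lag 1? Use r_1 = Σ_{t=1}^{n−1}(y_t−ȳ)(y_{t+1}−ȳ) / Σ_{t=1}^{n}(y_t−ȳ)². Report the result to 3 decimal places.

Mean ȳ = (31 + 31 + 42 + 21 + 58 + 14)/6 = 32.8333
Deviations from mean: -1.8333, -1.8333, 9.1667, -11.8333, 25.1667, -18.8333
Σ(y_t−ȳ)(y_{t+1}−ȳ) = (3.3611) + (-16.8056) + (-108.4722) + (-297.8056) + (-473.9722) = -893.6944
Denominator Σ(y_t−ȳ)² = 1218.8333
r_1 = -893.6944 / 1218.8333 = -0.733

-0.733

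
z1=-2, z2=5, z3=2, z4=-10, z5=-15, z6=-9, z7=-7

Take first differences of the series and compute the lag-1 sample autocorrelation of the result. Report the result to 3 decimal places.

First differences Δz: 7, -3, -12, -5, 6, 2
Mean of differences = -0.8333
Numerator Σ(Δz_t−Δz̄)(Δz_{t+1}−Δz̄) = 44.6389
Denominator Σ(Δz_t−Δz̄)² = 262.8333
r_1(Δz) = 44.6389 / 262.8333 = 0.170

0.170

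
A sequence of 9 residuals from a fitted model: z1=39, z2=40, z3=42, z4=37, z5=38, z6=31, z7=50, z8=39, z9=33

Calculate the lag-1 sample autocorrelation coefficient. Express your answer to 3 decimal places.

-0.340

Mean z̄ = (39 + 40 + 42 + 37 + 38 + 31 + 50 + 39 + 33)/9 = 38.7778
Numerator Σ_{t=1}^{8}(z_t−z̄)(z_{t+1}−z̄) = -80.1605
Denominator Σ(z_t−z̄)² = 235.5556
r_1 = -80.1605 / 235.5556 = -0.340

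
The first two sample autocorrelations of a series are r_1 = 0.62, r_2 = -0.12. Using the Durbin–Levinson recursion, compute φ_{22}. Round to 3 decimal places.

-0.819

φ_{22} = (r_2 − r_1²) / (1 − r_1²)
r_1² = (0.62)² = 0.3844
Numerator = -0.12 − 0.3844 = -0.5044; denominator = 1 − 0.3844 = 0.6156
φ_{22} = -0.5044 / 0.6156 = -0.819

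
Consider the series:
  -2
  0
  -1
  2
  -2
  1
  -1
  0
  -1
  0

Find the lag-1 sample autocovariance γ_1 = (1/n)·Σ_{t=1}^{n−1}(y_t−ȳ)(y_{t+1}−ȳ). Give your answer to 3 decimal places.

Mean ȳ = (-2 + 0 − 1 + 2 − 2 + 1 − 1 + 0 − 1 + 0)/10 = -0.4000
Σ_{t=1}^{9}(y_t−ȳ)(y_{t+1}−ȳ) = -9.9600
γ_1 = -9.9600 / 10 = -0.996

-0.996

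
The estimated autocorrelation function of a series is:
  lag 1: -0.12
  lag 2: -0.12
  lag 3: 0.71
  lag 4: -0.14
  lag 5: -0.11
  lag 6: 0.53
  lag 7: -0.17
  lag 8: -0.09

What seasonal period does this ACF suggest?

The largest autocorrelation is r_3 = 0.71, with a weaker echo at lag 6 (0.53); the remaining lags stay at or below -0.09.
The dominant spike at lag 3 indicates a seasonal period of 3.

3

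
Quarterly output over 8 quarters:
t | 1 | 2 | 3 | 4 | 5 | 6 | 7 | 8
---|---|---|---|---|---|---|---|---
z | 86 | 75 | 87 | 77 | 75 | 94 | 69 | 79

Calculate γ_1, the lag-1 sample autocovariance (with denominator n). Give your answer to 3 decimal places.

-35.414

Mean z̄ = (86 + 75 + 87 + 77 + 75 + 94 + 69 + 79)/8 = 80.2500
Σ_{t=1}^{7}(z_t−z̄)(z_{t+1}−z̄) = -283.3125
γ_1 = -283.3125 / 8 = -35.414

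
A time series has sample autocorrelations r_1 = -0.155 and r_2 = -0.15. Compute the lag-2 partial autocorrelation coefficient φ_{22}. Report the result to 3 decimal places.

φ_{22} = (r_2 − r_1²) / (1 − r_1²)
r_1² = (-0.155)² = 0.024025
Numerator = -0.15 − 0.0240 = -0.1740; denominator = 1 − 0.0240 = 0.9760
φ_{22} = -0.1740 / 0.9760 = -0.178

-0.178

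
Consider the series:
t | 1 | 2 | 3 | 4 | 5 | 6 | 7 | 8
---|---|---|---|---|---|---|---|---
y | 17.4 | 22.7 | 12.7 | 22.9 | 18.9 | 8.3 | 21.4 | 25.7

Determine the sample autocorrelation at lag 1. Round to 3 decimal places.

-0.274

Mean ȳ = (17.4 + 22.7 + 12.7 + 22.9 + 18.9 + 8.3 + 21.4 + 25.7)/8 = 18.7500
Σ(y_t−ȳ)(y_{t+1}−ȳ) = (-5.3325) + (-23.8975) + (-25.1075) + (0.6225) + (-1.5675) + (-27.6925) + (18.4175) = -64.5575
Denominator Σ(y_t−ȳ)² = 235.8000
r_1 = -64.5575 / 235.8000 = -0.274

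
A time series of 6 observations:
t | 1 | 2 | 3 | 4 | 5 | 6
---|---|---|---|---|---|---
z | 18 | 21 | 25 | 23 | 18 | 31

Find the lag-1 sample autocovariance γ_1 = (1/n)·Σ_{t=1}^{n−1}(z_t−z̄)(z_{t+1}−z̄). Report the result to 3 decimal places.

-5.963

Mean z̄ = (18 + 21 + 25 + 23 + 18 + 31)/6 = 22.6667
Deviations: -4.6667, -1.6667, 2.3333, 0.3333, -4.6667, 8.3333
Σ_{t=1}^{5}(z_t−z̄)(z_{t+1}−z̄) = -35.7778
γ_1 = -35.7778 / 6 = -5.963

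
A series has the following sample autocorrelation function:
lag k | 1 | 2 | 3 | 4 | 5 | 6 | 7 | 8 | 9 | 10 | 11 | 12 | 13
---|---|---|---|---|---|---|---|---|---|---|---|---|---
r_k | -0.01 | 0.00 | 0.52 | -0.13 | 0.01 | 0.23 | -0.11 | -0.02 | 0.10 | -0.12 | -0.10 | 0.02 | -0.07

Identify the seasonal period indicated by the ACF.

The largest autocorrelation is r_3 = 0.52, with a weaker echo at lag 6 (0.23); the remaining lags stay at or below 0.10.
The dominant spike at lag 3 indicates a seasonal period of 3.

3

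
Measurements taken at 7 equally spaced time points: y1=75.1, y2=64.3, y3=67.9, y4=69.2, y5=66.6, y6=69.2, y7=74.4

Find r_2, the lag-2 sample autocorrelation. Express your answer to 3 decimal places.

-0.179

Mean ȳ = (75.1 + 64.3 + 67.9 + 69.2 + 66.6 + 69.2 + 74.4)/7 = 69.5286
Deviations from mean: 5.5714, -5.2286, -1.6286, -0.3286, -2.9286, -0.3286, 4.8714
Σ(y_t−ȳ)(y_{t+2}−ȳ) = (-9.0735) + (1.7180) + (4.7694) + (0.1080) + (-14.2663) = -16.7445
Denominator Σ(y_t−ȳ)² = 93.5543
r_2 = -16.7445 / 93.5543 = -0.179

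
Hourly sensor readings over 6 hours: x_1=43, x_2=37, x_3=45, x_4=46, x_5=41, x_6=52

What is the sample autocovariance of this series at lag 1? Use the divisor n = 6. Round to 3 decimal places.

-4.667

Mean x̄ = (43 + 37 + 45 + 46 + 41 + 52)/6 = 44.0000
Σ_{t=1}^{5}(x_t−x̄)(x_{t+1}−x̄) = -28.0000
γ_1 = -28.0000 / 6 = -4.667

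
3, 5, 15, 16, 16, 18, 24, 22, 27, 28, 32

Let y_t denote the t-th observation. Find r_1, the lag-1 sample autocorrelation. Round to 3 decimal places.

0.632

Mean ȳ = (3 + 5 + 15 + 16 + 16 + 18 + 24 + 22 + 27 + 28 + 32)/11 = 18.7273
Numerator Σ_{t=1}^{10}(y_t−ȳ)(y_{t+1}−ȳ) = 526.9256
Denominator Σ(y_t−ȳ)² = 834.1818
r_1 = 526.9256 / 834.1818 = 0.632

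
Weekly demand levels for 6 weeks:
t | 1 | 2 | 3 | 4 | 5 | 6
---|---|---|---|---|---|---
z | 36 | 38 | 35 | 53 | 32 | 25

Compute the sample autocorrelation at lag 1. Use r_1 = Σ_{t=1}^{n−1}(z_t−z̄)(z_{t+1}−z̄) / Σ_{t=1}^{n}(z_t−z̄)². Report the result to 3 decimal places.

-0.117

Mean z̄ = (36 + 38 + 35 + 53 + 32 + 25)/6 = 36.5000
Deviations from mean: -0.5000, 1.5000, -1.5000, 16.5000, -4.5000, -11.5000
Σ(z_t−z̄)(z_{t+1}−z̄) = (-0.7500) + (-2.2500) + (-24.7500) + (-74.2500) + (51.7500) = -50.2500
Denominator Σ(z_t−z̄)² = 429.5000
r_1 = -50.2500 / 429.5000 = -0.117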